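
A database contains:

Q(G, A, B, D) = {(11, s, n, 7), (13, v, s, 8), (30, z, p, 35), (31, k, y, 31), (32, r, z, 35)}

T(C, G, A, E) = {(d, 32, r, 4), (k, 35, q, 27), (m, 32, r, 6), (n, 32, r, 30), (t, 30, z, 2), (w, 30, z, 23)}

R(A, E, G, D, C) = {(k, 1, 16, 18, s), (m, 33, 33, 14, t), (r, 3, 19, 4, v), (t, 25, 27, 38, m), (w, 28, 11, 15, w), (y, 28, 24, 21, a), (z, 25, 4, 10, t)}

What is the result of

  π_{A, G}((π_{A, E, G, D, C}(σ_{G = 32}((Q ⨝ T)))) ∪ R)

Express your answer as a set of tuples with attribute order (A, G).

{(k, 16), (m, 33), (r, 19), (r, 32), (t, 27), (w, 11), (y, 24), (z, 4)}

Joining Q and T on G, A yields {(30, z, p, 35, t, 2), (30, z, p, 35, w, 23), (32, r, z, 35, d, 4), (32, r, z, 35, m, 6), (32, r, z, 35, n, 30)}.
σ[G = 32]: keep tuples satisfying G = 32 → {(32, r, z, 35, d, 4), (32, r, z, 35, m, 6), (32, r, z, 35, n, 30)}
Projecting to A, E, G, D, C: {(r, 30, 32, 35, n), (r, 4, 32, 35, d), (r, 6, 32, 35, m)}
Union: {(r, 30, 32, 35, n), (r, 4, 32, 35, d), (r, 6, 32, 35, m)} with {(k, 1, 16, 18, s), (m, 33, 33, 14, t), (r, 3, 19, 4, v), (t, 25, 27, 38, m), (w, 28, 11, 15, w), (y, 28, 24, 21, a), (z, 25, 4, 10, t)} → {(k, 1, 16, 18, s), (m, 33, 33, 14, t), (r, 3, 19, 4, v), (r, 30, 32, 35, n), (r, 4, 32, 35, d), (r, 6, 32, 35, m), (t, 25, 27, 38, m), (w, 28, 11, 15, w), (y, 28, 24, 21, a), (z, 25, 4, 10, t)}
Projecting to A, G (2 duplicate(s) eliminated): {(k, 16), (m, 33), (r, 19), (r, 32), (t, 27), (w, 11), (y, 24), (z, 4)}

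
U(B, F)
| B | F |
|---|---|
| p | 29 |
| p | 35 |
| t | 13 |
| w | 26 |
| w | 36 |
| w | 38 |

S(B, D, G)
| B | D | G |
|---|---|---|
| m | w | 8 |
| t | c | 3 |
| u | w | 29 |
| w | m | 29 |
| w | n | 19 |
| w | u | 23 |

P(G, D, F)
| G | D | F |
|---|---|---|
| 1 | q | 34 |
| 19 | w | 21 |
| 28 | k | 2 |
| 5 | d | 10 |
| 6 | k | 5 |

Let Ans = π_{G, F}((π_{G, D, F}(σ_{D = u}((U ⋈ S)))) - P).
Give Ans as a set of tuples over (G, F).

{(23, 26), (23, 36), (23, 38)}

Joining U and S on B yields {(t, 13, c, 3), (w, 26, m, 29), (w, 26, n, 19), (w, 26, u, 23), (w, 36, m, 29), (w, 36, n, 19), (w, 36, u, 23), (w, 38, m, 29), (w, 38, n, 19), (w, 38, u, 23)}.
σ[D = u]: keep tuples satisfying D = u → {(w, 26, u, 23), (w, 36, u, 23), (w, 38, u, 23)}
Projecting to G, D, F: {(23, u, 26), (23, u, 36), (23, u, 38)}
Set difference of the two operands is {(23, u, 26), (23, u, 36), (23, u, 38)}.
Projecting to G, F: {(23, 26), (23, 36), (23, 38)}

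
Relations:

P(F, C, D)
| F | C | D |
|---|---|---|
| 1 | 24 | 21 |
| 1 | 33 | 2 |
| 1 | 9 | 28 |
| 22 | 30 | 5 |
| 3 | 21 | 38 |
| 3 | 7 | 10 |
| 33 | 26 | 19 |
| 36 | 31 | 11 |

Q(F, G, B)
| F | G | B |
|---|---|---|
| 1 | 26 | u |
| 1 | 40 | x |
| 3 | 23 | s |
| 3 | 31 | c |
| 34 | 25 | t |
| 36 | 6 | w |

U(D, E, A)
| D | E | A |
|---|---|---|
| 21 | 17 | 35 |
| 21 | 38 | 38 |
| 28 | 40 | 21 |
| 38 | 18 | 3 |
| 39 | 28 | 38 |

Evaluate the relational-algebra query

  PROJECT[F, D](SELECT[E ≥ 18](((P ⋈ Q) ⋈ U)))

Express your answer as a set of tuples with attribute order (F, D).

{(1, 21), (1, 28), (3, 38)}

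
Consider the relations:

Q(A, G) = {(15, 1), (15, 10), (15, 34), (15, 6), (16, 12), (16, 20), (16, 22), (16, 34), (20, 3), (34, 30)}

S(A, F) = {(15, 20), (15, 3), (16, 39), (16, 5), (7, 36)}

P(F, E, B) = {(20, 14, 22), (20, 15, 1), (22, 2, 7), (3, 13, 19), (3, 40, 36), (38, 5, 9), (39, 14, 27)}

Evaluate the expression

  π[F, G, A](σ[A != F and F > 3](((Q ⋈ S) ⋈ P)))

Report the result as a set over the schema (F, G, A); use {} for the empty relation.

{(20, 1, 15), (20, 10, 15), (20, 34, 15), (20, 6, 15), (39, 12, 16), (39, 20, 16), (39, 22, 16), (39, 34, 16)}

Natural join on A: {(15, 1, 20), (15, 1, 3), (15, 10, 20), (15, 10, 3), (15, 34, 20), (15, 34, 3), (15, 6, 20), (15, 6, 3), (16, 12, 39), (16, 12, 5), (16, 20, 39), (16, 20, 5), (16, 22, 39), (16, 22, 5), (16, 34, 39), (16, 34, 5)}
Natural join on F: {(15, 1, 20, 14, 22), (15, 1, 20, 15, 1), (15, 1, 3, 13, 19), (15, 1, 3, 40, 36), (15, 10, 20, 14, 22), (15, 10, 20, 15, 1), (15, 10, 3, 13, 19), (15, 10, 3, 40, 36), (15, 34, 20, 14, 22), (15, 34, 20, 15, 1), (15, 34, 3, 13, 19), (15, 34, 3, 40, 36), (15, 6, 20, 14, 22), (15, 6, 20, 15, 1), (15, 6, 3, 13, 19), (15, 6, 3, 40, 36), (16, 12, 39, 14, 27), (16, 20, 39, 14, 27), (16, 22, 39, 14, 27), (16, 34, 39, 14, 27)}
Selection A != F and F > 3: {(15, 1, 20, 14, 22), (15, 1, 20, 15, 1), (15, 10, 20, 14, 22), (15, 10, 20, 15, 1), (15, 34, 20, 14, 22), (15, 34, 20, 15, 1), (15, 6, 20, 14, 22), (15, 6, 20, 15, 1), (16, 12, 39, 14, 27), (16, 20, 39, 14, 27), (16, 22, 39, 14, 27), (16, 34, 39, 14, 27)}
π[F, G, A]: project onto (F, G, A) (4 duplicate(s) eliminated) → {(20, 1, 15), (20, 10, 15), (20, 34, 15), (20, 6, 15), (39, 12, 16), (39, 20, 16), (39, 22, 16), (39, 34, 16)}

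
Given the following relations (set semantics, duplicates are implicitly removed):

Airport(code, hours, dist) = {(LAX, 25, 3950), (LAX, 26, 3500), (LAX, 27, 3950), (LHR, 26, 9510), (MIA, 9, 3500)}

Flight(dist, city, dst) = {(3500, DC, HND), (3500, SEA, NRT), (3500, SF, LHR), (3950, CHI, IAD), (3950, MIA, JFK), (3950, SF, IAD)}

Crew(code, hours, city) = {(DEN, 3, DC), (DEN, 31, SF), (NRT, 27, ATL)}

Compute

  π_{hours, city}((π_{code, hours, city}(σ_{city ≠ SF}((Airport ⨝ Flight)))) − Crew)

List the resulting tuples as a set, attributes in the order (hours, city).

Natural join on dist: {(LAX, 25, 3950, CHI, IAD), (LAX, 25, 3950, MIA, JFK), (LAX, 25, 3950, SF, IAD), (LAX, 26, 3500, DC, HND), (LAX, 26, 3500, SEA, NRT), (LAX, 26, 3500, SF, LHR), (LAX, 27, 3950, CHI, IAD), (LAX, 27, 3950, MIA, JFK), (LAX, 27, 3950, SF, IAD), (MIA, 9, 3500, DC, HND), (MIA, 9, 3500, SEA, NRT), (MIA, 9, 3500, SF, LHR)}
Selection city ≠ SF: {(LAX, 25, 3950, CHI, IAD), (LAX, 25, 3950, MIA, JFK), (LAX, 26, 3500, DC, HND), (LAX, 26, 3500, SEA, NRT), (LAX, 27, 3950, CHI, IAD), (LAX, 27, 3950, MIA, JFK), (MIA, 9, 3500, DC, HND), (MIA, 9, 3500, SEA, NRT)}
π[code, hours, city]: project onto (code, hours, city) → {(LAX, 25, CHI), (LAX, 25, MIA), (LAX, 26, DC), (LAX, 26, SEA), (LAX, 27, CHI), (LAX, 27, MIA), (MIA, 9, DC), (MIA, 9, SEA)}
Taking the difference: {(LAX, 25, CHI), (LAX, 25, MIA), (LAX, 26, DC), (LAX, 26, SEA), (LAX, 27, CHI), (LAX, 27, MIA), (MIA, 9, DC), (MIA, 9, SEA)}
π[hours, city]: project onto (hours, city) → {(25, CHI), (25, MIA), (26, DC), (26, SEA), (27, CHI), (27, MIA), (9, DC), (9, SEA)}

{(25, CHI), (25, MIA), (26, DC), (26, SEA), (27, CHI), (27, MIA), (9, DC), (9, SEA)}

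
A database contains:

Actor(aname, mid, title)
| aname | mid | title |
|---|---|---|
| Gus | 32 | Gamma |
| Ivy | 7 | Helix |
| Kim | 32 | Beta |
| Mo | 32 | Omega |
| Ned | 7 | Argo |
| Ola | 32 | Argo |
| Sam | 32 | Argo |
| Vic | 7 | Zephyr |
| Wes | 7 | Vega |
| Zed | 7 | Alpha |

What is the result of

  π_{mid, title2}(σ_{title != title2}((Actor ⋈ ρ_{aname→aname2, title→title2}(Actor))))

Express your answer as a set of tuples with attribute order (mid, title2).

{(32, Argo), (32, Beta), (32, Gamma), (32, Omega), (7, Alpha), (7, Argo), (7, Helix), (7, Vega), (7, Zephyr)}

ρ[aname→aname2, title→title2]: schema becomes (aname2, mid, title2); tuples unchanged.
Actor ⋈ ρ_{aname→aname2, title→title2}(Actor) (natural join on mid): {(Gus, 32, Gamma, Gus, Gamma), (Gus, 32, Gamma, Kim, Beta), (Gus, 32, Gamma, Mo, Omega), (Gus, 32, Gamma, Ola, Argo), (Gus, 32, Gamma, Sam, Argo), (Ivy, 7, Helix, Ivy, Helix), (Ivy, 7, Helix, Ned, Argo), (Ivy, 7, Helix, Vic, Zephyr), (Ivy, 7, Helix, Wes, Vega), (Ivy, 7, Helix, Zed, Alpha), (Kim, 32, Beta, Gus, Gamma), (Kim, 32, Beta, Kim, Beta), (Kim, 32, Beta, Mo, Omega), (Kim, 32, Beta, Ola, Argo), (Kim, 32, Beta, Sam, Argo), (Mo, 32, Omega, Gus, Gamma), (Mo, 32, Omega, Kim, Beta), (Mo, 32, Omega, Mo, Omega), (Mo, 32, Omega, Ola, Argo), (Mo, 32, Omega, Sam, Argo), (Ned, 7, Argo, Ivy, Helix), (Ned, 7, Argo, Ned, Argo), (Ned, 7, Argo, Vic, Zephyr), (Ned, 7, Argo, Wes, Vega), (Ned, 7, Argo, Zed, Alpha), (Ola, 32, Argo, Gus, Gamma), (Ola, 32, Argo, Kim, Beta), (Ola, 32, Argo, Mo, Omega), (Ola, 32, Argo, Ola, Argo), (Ola, 32, Argo, Sam, Argo), (Sam, 32, Argo, Gus, Gamma), (Sam, 32, Argo, Kim, Beta), (Sam, 32, Argo, Mo, Omega), (Sam, 32, Argo, Ola, Argo), (Sam, 32, Argo, Sam, Argo), (Vic, 7, Zephyr, Ivy, Helix), (Vic, 7, Zephyr, Ned, Argo), (Vic, 7, Zephyr, Vic, Zephyr), (Vic, 7, Zephyr, Wes, Vega), (Vic, 7, Zephyr, Zed, Alpha), (Wes, 7, Vega, Ivy, Helix), (Wes, 7, Vega, Ned, Argo), (Wes, 7, Vega, Vic, Zephyr), (Wes, 7, Vega, Wes, Vega), (Wes, 7, Vega, Zed, Alpha), (Zed, 7, Alpha, Ivy, Helix), (Zed, 7, Alpha, Ned, Argo), (Zed, 7, Alpha, Vic, Zephyr), (Zed, 7, Alpha, Wes, Vega), (Zed, 7, Alpha, Zed, Alpha)}
Apply σ_{title != title2}; surviving tuples: {(Gus, 32, Gamma, Kim, Beta), (Gus, 32, Gamma, Mo, Omega), (Gus, 32, Gamma, Ola, Argo), (Gus, 32, Gamma, Sam, Argo), (Ivy, 7, Helix, Ned, Argo), (Ivy, 7, Helix, Vic, Zephyr), (Ivy, 7, Helix, Wes, Vega), (Ivy, 7, Helix, Zed, Alpha), (Kim, 32, Beta, Gus, Gamma), (Kim, 32, Beta, Mo, Omega), (Kim, 32, Beta, Ola, Argo), (Kim, 32, Beta, Sam, Argo), (Mo, 32, Omega, Gus, Gamma), (Mo, 32, Omega, Kim, Beta), (Mo, 32, Omega, Ola, Argo), (Mo, 32, Omega, Sam, Argo), (Ned, 7, Argo, Ivy, Helix), (Ned, 7, Argo, Vic, Zephyr), (Ned, 7, Argo, Wes, Vega), (Ned, 7, Argo, Zed, Alpha), (Ola, 32, Argo, Gus, Gamma), (Ola, 32, Argo, Kim, Beta), (Ola, 32, Argo, Mo, Omega), (Sam, 32, Argo, Gus, Gamma), (Sam, 32, Argo, Kim, Beta), (Sam, 32, Argo, Mo, Omega), (Vic, 7, Zephyr, Ivy, Helix), (Vic, 7, Zephyr, Ned, Argo), (Vic, 7, Zephyr, Wes, Vega), (Vic, 7, Zephyr, Zed, Alpha), (Wes, 7, Vega, Ivy, Helix), (Wes, 7, Vega, Ned, Argo), (Wes, 7, Vega, Vic, Zephyr), (Wes, 7, Vega, Zed, Alpha), (Zed, 7, Alpha, Ivy, Helix), (Zed, 7, Alpha, Ned, Argo), (Zed, 7, Alpha, Vic, Zephyr), (Zed, 7, Alpha, Wes, Vega)}
Projecting to mid, title2 (29 duplicate(s) eliminated): {(32, Argo), (32, Beta), (32, Gamma), (32, Omega), (7, Alpha), (7, Argo), (7, Helix), (7, Vega), (7, Zephyr)}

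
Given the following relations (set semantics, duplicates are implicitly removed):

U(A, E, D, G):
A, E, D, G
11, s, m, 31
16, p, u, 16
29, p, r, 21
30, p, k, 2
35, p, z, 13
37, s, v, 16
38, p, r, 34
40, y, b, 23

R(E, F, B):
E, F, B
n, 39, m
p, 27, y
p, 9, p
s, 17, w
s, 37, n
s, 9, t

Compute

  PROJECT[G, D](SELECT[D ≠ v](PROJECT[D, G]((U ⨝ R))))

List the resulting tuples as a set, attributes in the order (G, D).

{(13, z), (16, u), (2, k), (21, r), (31, m), (34, r)}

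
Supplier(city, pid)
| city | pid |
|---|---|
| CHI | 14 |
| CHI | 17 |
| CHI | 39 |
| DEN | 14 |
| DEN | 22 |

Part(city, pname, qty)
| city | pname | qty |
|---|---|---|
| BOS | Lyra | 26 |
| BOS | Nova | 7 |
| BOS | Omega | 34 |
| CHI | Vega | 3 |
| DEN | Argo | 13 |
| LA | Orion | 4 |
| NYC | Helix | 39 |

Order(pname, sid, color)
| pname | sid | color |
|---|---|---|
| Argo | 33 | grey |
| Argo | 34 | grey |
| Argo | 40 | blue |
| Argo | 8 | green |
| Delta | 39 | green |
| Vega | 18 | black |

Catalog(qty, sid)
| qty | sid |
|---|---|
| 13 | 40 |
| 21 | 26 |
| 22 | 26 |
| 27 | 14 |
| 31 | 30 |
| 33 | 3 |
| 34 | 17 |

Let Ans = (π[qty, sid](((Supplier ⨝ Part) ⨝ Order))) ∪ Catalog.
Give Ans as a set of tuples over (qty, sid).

{(13, 33), (13, 34), (13, 40), (13, 8), (21, 26), (22, 26), (27, 14), (3, 18), (31, 30), (33, 3), (34, 17)}

Joining Supplier and Part on city yields {(CHI, 14, Vega, 3), (CHI, 17, Vega, 3), (CHI, 39, Vega, 3), (DEN, 14, Argo, 13), (DEN, 22, Argo, 13)}.
Joining (Supplier ⨝ Part) and Order on pname yields {(CHI, 14, Vega, 3, 18, black), (CHI, 17, Vega, 3, 18, black), (CHI, 39, Vega, 3, 18, black), (DEN, 14, Argo, 13, 33, grey), (DEN, 14, Argo, 13, 34, grey), (DEN, 14, Argo, 13, 40, blue), (DEN, 14, Argo, 13, 8, green), (DEN, 22, Argo, 13, 33, grey), (DEN, 22, Argo, 13, 34, grey), (DEN, 22, Argo, 13, 40, blue), (DEN, 22, Argo, 13, 8, green)}.
Projecting to qty, sid (6 duplicate(s) eliminated): {(13, 33), (13, 34), (13, 40), (13, 8), (3, 18)}
Union: {(13, 33), (13, 34), (13, 40), (13, 8), (3, 18)} with {(13, 40), (21, 26), (22, 26), (27, 14), (31, 30), (33, 3), (34, 17)} → {(13, 33), (13, 34), (13, 40), (13, 8), (21, 26), (22, 26), (27, 14), (3, 18), (31, 30), (33, 3), (34, 17)}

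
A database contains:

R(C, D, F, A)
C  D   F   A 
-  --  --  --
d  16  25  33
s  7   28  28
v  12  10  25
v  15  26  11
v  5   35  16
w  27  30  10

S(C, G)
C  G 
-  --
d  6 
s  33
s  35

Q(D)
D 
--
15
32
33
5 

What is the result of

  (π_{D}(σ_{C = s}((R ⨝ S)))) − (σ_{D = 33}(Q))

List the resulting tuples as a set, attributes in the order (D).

R ⋈ S (natural join on C): {(d, 16, 25, 33, 6), (s, 7, 28, 28, 33), (s, 7, 28, 28, 35)}
σ[C = s]: keep tuples satisfying C = s → {(s, 7, 28, 28, 33), (s, 7, 28, 28, 35)}
Projecting to D (1 duplicate(s) eliminated): {7}
σ[D = 33]: keep tuples satisfying D = 33 → {33}
Set difference of the two operands is {7}.

{7}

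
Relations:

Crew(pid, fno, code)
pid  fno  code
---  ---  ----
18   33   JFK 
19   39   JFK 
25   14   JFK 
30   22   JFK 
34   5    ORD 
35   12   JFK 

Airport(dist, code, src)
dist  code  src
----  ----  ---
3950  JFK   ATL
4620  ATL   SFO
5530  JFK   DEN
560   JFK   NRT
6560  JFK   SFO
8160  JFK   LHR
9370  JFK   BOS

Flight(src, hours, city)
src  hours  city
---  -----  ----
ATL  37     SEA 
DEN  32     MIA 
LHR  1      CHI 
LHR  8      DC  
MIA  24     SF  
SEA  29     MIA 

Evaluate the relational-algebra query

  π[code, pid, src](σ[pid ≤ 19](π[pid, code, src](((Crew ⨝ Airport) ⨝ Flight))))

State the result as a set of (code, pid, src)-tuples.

Joining Crew and Airport on code yields {(18, 33, JFK, 3950, ATL), (18, 33, JFK, 5530, DEN), (18, 33, JFK, 560, NRT), (18, 33, JFK, 6560, SFO), (18, 33, JFK, 8160, LHR), (18, 33, JFK, 9370, BOS), (19, 39, JFK, 3950, ATL), (19, 39, JFK, 5530, DEN), (19, 39, JFK, 560, NRT), (19, 39, JFK, 6560, SFO), (19, 39, JFK, 8160, LHR), (19, 39, JFK, 9370, BOS), (25, 14, JFK, 3950, ATL), (25, 14, JFK, 5530, DEN), (25, 14, JFK, 560, NRT), (25, 14, JFK, 6560, SFO), (25, 14, JFK, 8160, LHR), (25, 14, JFK, 9370, BOS), (30, 22, JFK, 3950, ATL), (30, 22, JFK, 5530, DEN), (30, 22, JFK, 560, NRT), (30, 22, JFK, 6560, SFO), (30, 22, JFK, 8160, LHR), (30, 22, JFK, 9370, BOS), (35, 12, JFK, 3950, ATL), (35, 12, JFK, 5530, DEN), (35, 12, JFK, 560, NRT), (35, 12, JFK, 6560, SFO), (35, 12, JFK, 8160, LHR), (35, 12, JFK, 9370, BOS)}.
Joining (Crew ⨝ Airport) and Flight on src yields {(18, 33, JFK, 3950, ATL, 37, SEA), (18, 33, JFK, 5530, DEN, 32, MIA), (18, 33, JFK, 8160, LHR, 1, CHI), (18, 33, JFK, 8160, LHR, 8, DC), (19, 39, JFK, 3950, ATL, 37, SEA), (19, 39, JFK, 5530, DEN, 32, MIA), (19, 39, JFK, 8160, LHR, 1, CHI), (19, 39, JFK, 8160, LHR, 8, DC), (25, 14, JFK, 3950, ATL, 37, SEA), (25, 14, JFK, 5530, DEN, 32, MIA), (25, 14, JFK, 8160, LHR, 1, CHI), (25, 14, JFK, 8160, LHR, 8, DC), (30, 22, JFK, 3950, ATL, 37, SEA), (30, 22, JFK, 5530, DEN, 32, MIA), (30, 22, JFK, 8160, LHR, 1, CHI), (30, 22, JFK, 8160, LHR, 8, DC), (35, 12, JFK, 3950, ATL, 37, SEA), (35, 12, JFK, 5530, DEN, 32, MIA), (35, 12, JFK, 8160, LHR, 1, CHI), (35, 12, JFK, 8160, LHR, 8, DC)}.
Keep only column(s) pid, code, src (5 duplicate(s) eliminated): {(18, JFK, ATL), (18, JFK, DEN), (18, JFK, LHR), (19, JFK, ATL), (19, JFK, DEN), (19, JFK, LHR), (25, JFK, ATL), (25, JFK, DEN), (25, JFK, LHR), (30, JFK, ATL), (30, JFK, DEN), (30, JFK, LHR), (35, JFK, ATL), (35, JFK, DEN), (35, JFK, LHR)}
σ[pid ≤ 19]: keep tuples satisfying pid ≤ 19 → {(18, JFK, ATL), (18, JFK, DEN), (18, JFK, LHR), (19, JFK, ATL), (19, JFK, DEN), (19, JFK, LHR)}
Keep only column(s) code, pid, src: {(JFK, 18, ATL), (JFK, 18, DEN), (JFK, 18, LHR), (JFK, 19, ATL), (JFK, 19, DEN), (JFK, 19, LHR)}

{(JFK, 18, ATL), (JFK, 18, DEN), (JFK, 18, LHR), (JFK, 19, ATL), (JFK, 19, DEN), (JFK, 19, LHR)}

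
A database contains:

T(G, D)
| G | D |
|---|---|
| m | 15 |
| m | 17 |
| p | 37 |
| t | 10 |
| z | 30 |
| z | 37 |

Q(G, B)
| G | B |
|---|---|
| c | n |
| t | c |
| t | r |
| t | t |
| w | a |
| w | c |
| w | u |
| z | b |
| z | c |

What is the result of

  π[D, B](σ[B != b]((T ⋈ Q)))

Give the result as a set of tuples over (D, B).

Natural join on G: {(t, 10, c), (t, 10, r), (t, 10, t), (z, 30, b), (z, 30, c), (z, 37, b), (z, 37, c)}
Selection B != b: {(t, 10, c), (t, 10, r), (t, 10, t), (z, 30, c), (z, 37, c)}
Projecting to D, B: {(10, c), (10, r), (10, t), (30, c), (37, c)}

{(10, c), (10, r), (10, t), (30, c), (37, c)}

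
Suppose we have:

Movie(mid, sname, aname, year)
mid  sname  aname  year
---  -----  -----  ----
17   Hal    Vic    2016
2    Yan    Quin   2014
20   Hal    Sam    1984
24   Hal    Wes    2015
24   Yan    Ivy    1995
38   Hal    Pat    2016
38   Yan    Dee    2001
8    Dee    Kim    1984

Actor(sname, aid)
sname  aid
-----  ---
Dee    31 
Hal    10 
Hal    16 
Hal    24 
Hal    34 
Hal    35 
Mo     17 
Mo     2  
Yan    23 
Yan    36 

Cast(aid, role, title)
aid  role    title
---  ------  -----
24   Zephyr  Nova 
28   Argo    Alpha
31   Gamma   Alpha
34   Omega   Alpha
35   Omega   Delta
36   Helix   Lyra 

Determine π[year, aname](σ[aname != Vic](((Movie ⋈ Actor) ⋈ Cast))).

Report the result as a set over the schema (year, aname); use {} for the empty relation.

Joining Movie and Actor on sname yields {(17, Hal, Vic, 2016, 10), (17, Hal, Vic, 2016, 16), (17, Hal, Vic, 2016, 24), (17, Hal, Vic, 2016, 34), (17, Hal, Vic, 2016, 35), (2, Yan, Quin, 2014, 23), (2, Yan, Quin, 2014, 36), (20, Hal, Sam, 1984, 10), (20, Hal, Sam, 1984, 16), (20, Hal, Sam, 1984, 24), (20, Hal, Sam, 1984, 34), (20, Hal, Sam, 1984, 35), (24, Hal, Wes, 2015, 10), (24, Hal, Wes, 2015, 16), (24, Hal, Wes, 2015, 24), (24, Hal, Wes, 2015, 34), (24, Hal, Wes, 2015, 35), (24, Yan, Ivy, 1995, 23), (24, Yan, Ivy, 1995, 36), (38, Hal, Pat, 2016, 10), (38, Hal, Pat, 2016, 16), (38, Hal, Pat, 2016, 24), (38, Hal, Pat, 2016, 34), (38, Hal, Pat, 2016, 35), (38, Yan, Dee, 2001, 23), (38, Yan, Dee, 2001, 36), (8, Dee, Kim, 1984, 31)}.
Joining (Movie ⋈ Actor) and Cast on aid yields {(17, Hal, Vic, 2016, 24, Zephyr, Nova), (17, Hal, Vic, 2016, 34, Omega, Alpha), (17, Hal, Vic, 2016, 35, Omega, Delta), (2, Yan, Quin, 2014, 36, Helix, Lyra), (20, Hal, Sam, 1984, 24, Zephyr, Nova), (20, Hal, Sam, 1984, 34, Omega, Alpha), (20, Hal, Sam, 1984, 35, Omega, Delta), (24, Hal, Wes, 2015, 24, Zephyr, Nova), (24, Hal, Wes, 2015, 34, Omega, Alpha), (24, Hal, Wes, 2015, 35, Omega, Delta), (24, Yan, Ivy, 1995, 36, Helix, Lyra), (38, Hal, Pat, 2016, 24, Zephyr, Nova), (38, Hal, Pat, 2016, 34, Omega, Alpha), (38, Hal, Pat, 2016, 35, Omega, Delta), (38, Yan, Dee, 2001, 36, Helix, Lyra), (8, Dee, Kim, 1984, 31, Gamma, Alpha)}.
σ[aname != Vic]: keep tuples satisfying aname != Vic → {(2, Yan, Quin, 2014, 36, Helix, Lyra), (20, Hal, Sam, 1984, 24, Zephyr, Nova), (20, Hal, Sam, 1984, 34, Omega, Alpha), (20, Hal, Sam, 1984, 35, Omega, Delta), (24, Hal, Wes, 2015, 24, Zephyr, Nova), (24, Hal, Wes, 2015, 34, Omega, Alpha), (24, Hal, Wes, 2015, 35, Omega, Delta), (24, Yan, Ivy, 1995, 36, Helix, Lyra), (38, Hal, Pat, 2016, 24, Zephyr, Nova), (38, Hal, Pat, 2016, 34, Omega, Alpha), (38, Hal, Pat, 2016, 35, Omega, Delta), (38, Yan, Dee, 2001, 36, Helix, Lyra), (8, Dee, Kim, 1984, 31, Gamma, Alpha)}
Keep only column(s) year, aname (6 duplicate(s) eliminated): {(1984, Kim), (1984, Sam), (1995, Ivy), (2001, Dee), (2014, Quin), (2015, Wes), (2016, Pat)}

{(1984, Kim), (1984, Sam), (1995, Ivy), (2001, Dee), (2014, Quin), (2015, Wes), (2016, Pat)}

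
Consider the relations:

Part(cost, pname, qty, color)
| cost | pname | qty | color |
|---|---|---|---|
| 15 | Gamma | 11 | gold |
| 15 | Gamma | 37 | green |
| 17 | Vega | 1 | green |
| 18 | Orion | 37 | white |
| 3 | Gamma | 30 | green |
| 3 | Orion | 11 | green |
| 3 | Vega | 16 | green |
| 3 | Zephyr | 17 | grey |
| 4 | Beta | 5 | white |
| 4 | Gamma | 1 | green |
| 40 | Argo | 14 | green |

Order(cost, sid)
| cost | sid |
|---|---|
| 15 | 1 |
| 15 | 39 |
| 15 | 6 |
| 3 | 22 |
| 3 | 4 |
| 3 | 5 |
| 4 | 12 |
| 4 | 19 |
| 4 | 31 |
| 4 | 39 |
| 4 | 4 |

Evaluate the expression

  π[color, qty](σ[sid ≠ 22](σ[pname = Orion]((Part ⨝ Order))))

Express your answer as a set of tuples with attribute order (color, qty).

{(green, 11)}

Joining Part and Order on cost yields {(15, Gamma, 11, gold, 1), (15, Gamma, 11, gold, 39), (15, Gamma, 11, gold, 6), (15, Gamma, 37, green, 1), (15, Gamma, 37, green, 39), (15, Gamma, 37, green, 6), (3, Gamma, 30, green, 22), (3, Gamma, 30, green, 4), (3, Gamma, 30, green, 5), (3, Orion, 11, green, 22), (3, Orion, 11, green, 4), (3, Orion, 11, green, 5), (3, Vega, 16, green, 22), (3, Vega, 16, green, 4), (3, Vega, 16, green, 5), (3, Zephyr, 17, grey, 22), (3, Zephyr, 17, grey, 4), (3, Zephyr, 17, grey, 5), (4, Beta, 5, white, 12), (4, Beta, 5, white, 19), (4, Beta, 5, white, 31), (4, Beta, 5, white, 39), (4, Beta, 5, white, 4), (4, Gamma, 1, green, 12), (4, Gamma, 1, green, 19), (4, Gamma, 1, green, 31), (4, Gamma, 1, green, 39), (4, Gamma, 1, green, 4)}.
Apply σ_{pname = Orion}; surviving tuples: {(3, Orion, 11, green, 22), (3, Orion, 11, green, 4), (3, Orion, 11, green, 5)}
Apply σ_{sid ≠ 22}; surviving tuples: {(3, Orion, 11, green, 4), (3, Orion, 11, green, 5)}
Keep only column(s) color, qty (1 duplicate(s) eliminated): {(green, 11)}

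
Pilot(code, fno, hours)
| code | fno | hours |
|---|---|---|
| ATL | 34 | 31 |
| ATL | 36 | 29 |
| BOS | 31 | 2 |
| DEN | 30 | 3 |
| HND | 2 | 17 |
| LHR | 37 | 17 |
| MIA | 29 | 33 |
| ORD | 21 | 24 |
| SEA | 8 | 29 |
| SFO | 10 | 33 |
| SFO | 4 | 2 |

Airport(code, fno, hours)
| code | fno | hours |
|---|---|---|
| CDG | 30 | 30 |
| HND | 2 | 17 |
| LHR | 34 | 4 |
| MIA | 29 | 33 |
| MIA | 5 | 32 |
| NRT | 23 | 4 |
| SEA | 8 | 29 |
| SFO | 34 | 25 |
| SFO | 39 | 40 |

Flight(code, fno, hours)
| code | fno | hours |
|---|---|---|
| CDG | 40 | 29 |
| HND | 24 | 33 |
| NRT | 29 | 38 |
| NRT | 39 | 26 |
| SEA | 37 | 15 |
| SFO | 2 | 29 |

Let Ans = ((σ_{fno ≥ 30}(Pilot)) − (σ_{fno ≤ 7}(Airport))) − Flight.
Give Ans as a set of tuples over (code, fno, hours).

{(ATL, 34, 31), (ATL, 36, 29), (BOS, 31, 2), (DEN, 30, 3), (LHR, 37, 17)}

Filtering on fno ≥ 30 leaves {(ATL, 34, 31), (ATL, 36, 29), (BOS, 31, 2), (DEN, 30, 3), (LHR, 37, 17)}.
Filtering on fno ≤ 7 leaves {(HND, 2, 17), (MIA, 5, 32)}.
Taking the difference: {(ATL, 34, 31), (ATL, 36, 29), (BOS, 31, 2), (DEN, 30, 3), (LHR, 37, 17)}
Taking the difference: {(ATL, 34, 31), (ATL, 36, 29), (BOS, 31, 2), (DEN, 30, 3), (LHR, 37, 17)}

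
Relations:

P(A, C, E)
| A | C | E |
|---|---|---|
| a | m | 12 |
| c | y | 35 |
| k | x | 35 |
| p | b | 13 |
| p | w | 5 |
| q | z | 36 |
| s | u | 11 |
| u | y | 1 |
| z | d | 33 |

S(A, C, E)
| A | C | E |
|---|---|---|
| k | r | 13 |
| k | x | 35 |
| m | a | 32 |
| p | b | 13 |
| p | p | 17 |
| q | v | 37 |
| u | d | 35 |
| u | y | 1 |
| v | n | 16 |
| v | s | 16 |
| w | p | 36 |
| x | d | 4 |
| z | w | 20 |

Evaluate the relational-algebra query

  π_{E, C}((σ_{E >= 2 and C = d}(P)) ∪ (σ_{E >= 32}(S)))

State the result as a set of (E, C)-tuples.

{(32, a), (33, d), (35, d), (35, x), (36, p), (37, v)}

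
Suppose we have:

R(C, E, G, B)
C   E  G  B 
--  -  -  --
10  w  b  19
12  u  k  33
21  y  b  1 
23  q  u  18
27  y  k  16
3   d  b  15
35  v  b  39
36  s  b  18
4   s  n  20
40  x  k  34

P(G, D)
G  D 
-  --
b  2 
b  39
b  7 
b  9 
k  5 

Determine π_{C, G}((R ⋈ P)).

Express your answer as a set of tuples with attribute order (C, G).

{(10, b), (12, k), (21, b), (27, k), (3, b), (35, b), (36, b), (40, k)}

R ⋈ P (natural join on G): {(10, w, b, 19, 2), (10, w, b, 19, 39), (10, w, b, 19, 7), (10, w, b, 19, 9), (12, u, k, 33, 5), (21, y, b, 1, 2), (21, y, b, 1, 39), (21, y, b, 1, 7), (21, y, b, 1, 9), (27, y, k, 16, 5), (3, d, b, 15, 2), (3, d, b, 15, 39), (3, d, b, 15, 7), (3, d, b, 15, 9), (35, v, b, 39, 2), (35, v, b, 39, 39), (35, v, b, 39, 7), (35, v, b, 39, 9), (36, s, b, 18, 2), (36, s, b, 18, 39), (36, s, b, 18, 7), (36, s, b, 18, 9), (40, x, k, 34, 5)}
π[C, G]: project onto (C, G) (15 duplicate(s) eliminated) → {(10, b), (12, k), (21, b), (27, k), (3, b), (35, b), (36, b), (40, k)}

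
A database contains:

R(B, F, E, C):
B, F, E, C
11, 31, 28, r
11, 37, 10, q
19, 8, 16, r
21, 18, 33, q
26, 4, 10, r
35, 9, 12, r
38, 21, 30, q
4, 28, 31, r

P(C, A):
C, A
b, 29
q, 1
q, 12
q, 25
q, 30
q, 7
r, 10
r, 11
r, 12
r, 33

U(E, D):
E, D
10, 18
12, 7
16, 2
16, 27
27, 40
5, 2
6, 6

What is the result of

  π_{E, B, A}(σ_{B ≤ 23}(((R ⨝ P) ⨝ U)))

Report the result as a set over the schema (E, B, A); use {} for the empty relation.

Natural join on C: {(11, 31, 28, r, 10), (11, 31, 28, r, 11), (11, 31, 28, r, 12), (11, 31, 28, r, 33), (11, 37, 10, q, 1), (11, 37, 10, q, 12), (11, 37, 10, q, 25), (11, 37, 10, q, 30), (11, 37, 10, q, 7), (19, 8, 16, r, 10), (19, 8, 16, r, 11), (19, 8, 16, r, 12), (19, 8, 16, r, 33), (21, 18, 33, q, 1), (21, 18, 33, q, 12), (21, 18, 33, q, 25), (21, 18, 33, q, 30), (21, 18, 33, q, 7), (26, 4, 10, r, 10), (26, 4, 10, r, 11), (26, 4, 10, r, 12), (26, 4, 10, r, 33), (35, 9, 12, r, 10), (35, 9, 12, r, 11), (35, 9, 12, r, 12), (35, 9, 12, r, 33), (38, 21, 30, q, 1), (38, 21, 30, q, 12), (38, 21, 30, q, 25), (38, 21, 30, q, 30), (38, 21, 30, q, 7), (4, 28, 31, r, 10), (4, 28, 31, r, 11), (4, 28, 31, r, 12), (4, 28, 31, r, 33)}
Natural join on E: {(11, 37, 10, q, 1, 18), (11, 37, 10, q, 12, 18), (11, 37, 10, q, 25, 18), (11, 37, 10, q, 30, 18), (11, 37, 10, q, 7, 18), (19, 8, 16, r, 10, 2), (19, 8, 16, r, 10, 27), (19, 8, 16, r, 11, 2), (19, 8, 16, r, 11, 27), (19, 8, 16, r, 12, 2), (19, 8, 16, r, 12, 27), (19, 8, 16, r, 33, 2), (19, 8, 16, r, 33, 27), (26, 4, 10, r, 10, 18), (26, 4, 10, r, 11, 18), (26, 4, 10, r, 12, 18), (26, 4, 10, r, 33, 18), (35, 9, 12, r, 10, 7), (35, 9, 12, r, 11, 7), (35, 9, 12, r, 12, 7), (35, 9, 12, r, 33, 7)}
Filtering on B ≤ 23 leaves {(11, 37, 10, q, 1, 18), (11, 37, 10, q, 12, 18), (11, 37, 10, q, 25, 18), (11, 37, 10, q, 30, 18), (11, 37, 10, q, 7, 18), (19, 8, 16, r, 10, 2), (19, 8, 16, r, 10, 27), (19, 8, 16, r, 11, 2), (19, 8, 16, r, 11, 27), (19, 8, 16, r, 12, 2), (19, 8, 16, r, 12, 27), (19, 8, 16, r, 33, 2), (19, 8, 16, r, 33, 27)}.
π_{E, B, A} gives {(10, 11, 1), (10, 11, 12), (10, 11, 25), (10, 11, 30), (10, 11, 7), (16, 19, 10), (16, 19, 11), (16, 19, 12), (16, 19, 33)} (4 duplicate(s) eliminated).

{(10, 11, 1), (10, 11, 12), (10, 11, 25), (10, 11, 30), (10, 11, 7), (16, 19, 10), (16, 19, 11), (16, 19, 12), (16, 19, 33)}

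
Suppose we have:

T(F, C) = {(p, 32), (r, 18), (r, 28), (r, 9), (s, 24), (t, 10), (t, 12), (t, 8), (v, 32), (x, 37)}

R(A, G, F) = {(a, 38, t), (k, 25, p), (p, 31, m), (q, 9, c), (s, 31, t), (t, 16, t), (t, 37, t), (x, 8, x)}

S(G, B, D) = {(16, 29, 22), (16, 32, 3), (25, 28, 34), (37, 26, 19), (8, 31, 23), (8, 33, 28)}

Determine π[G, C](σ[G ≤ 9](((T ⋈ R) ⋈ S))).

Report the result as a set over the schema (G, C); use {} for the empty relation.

{(8, 37)}

Natural join on F: {(p, 32, k, 25), (t, 10, a, 38), (t, 10, s, 31), (t, 10, t, 16), (t, 10, t, 37), (t, 12, a, 38), (t, 12, s, 31), (t, 12, t, 16), (t, 12, t, 37), (t, 8, a, 38), (t, 8, s, 31), (t, 8, t, 16), (t, 8, t, 37), (x, 37, x, 8)}
Natural join on G: {(p, 32, k, 25, 28, 34), (t, 10, t, 16, 29, 22), (t, 10, t, 16, 32, 3), (t, 10, t, 37, 26, 19), (t, 12, t, 16, 29, 22), (t, 12, t, 16, 32, 3), (t, 12, t, 37, 26, 19), (t, 8, t, 16, 29, 22), (t, 8, t, 16, 32, 3), (t, 8, t, 37, 26, 19), (x, 37, x, 8, 31, 23), (x, 37, x, 8, 33, 28)}
σ[G ≤ 9]: keep tuples satisfying G ≤ 9 → {(x, 37, x, 8, 31, 23), (x, 37, x, 8, 33, 28)}
π[G, C]: project onto (G, C) (1 duplicate(s) eliminated) → {(8, 37)}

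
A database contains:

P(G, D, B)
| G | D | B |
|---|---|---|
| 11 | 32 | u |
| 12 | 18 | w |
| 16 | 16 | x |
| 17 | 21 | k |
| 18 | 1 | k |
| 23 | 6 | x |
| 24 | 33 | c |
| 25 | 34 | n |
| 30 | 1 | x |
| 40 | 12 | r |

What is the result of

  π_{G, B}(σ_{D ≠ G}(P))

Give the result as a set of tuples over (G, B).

{(11, u), (12, w), (17, k), (18, k), (23, x), (24, c), (25, n), (30, x), (40, r)}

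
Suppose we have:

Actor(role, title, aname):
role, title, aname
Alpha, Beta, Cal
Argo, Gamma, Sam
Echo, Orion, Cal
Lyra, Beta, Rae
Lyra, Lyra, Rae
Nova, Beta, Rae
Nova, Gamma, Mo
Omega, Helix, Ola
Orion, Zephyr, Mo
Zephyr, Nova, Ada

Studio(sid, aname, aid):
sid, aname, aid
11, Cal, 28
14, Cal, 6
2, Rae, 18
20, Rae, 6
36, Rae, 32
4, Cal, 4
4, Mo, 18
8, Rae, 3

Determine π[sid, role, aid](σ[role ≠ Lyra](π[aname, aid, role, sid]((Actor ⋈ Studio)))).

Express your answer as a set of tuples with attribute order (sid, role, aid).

Natural join on aname: {(Alpha, Beta, Cal, 11, 28), (Alpha, Beta, Cal, 14, 6), (Alpha, Beta, Cal, 4, 4), (Echo, Orion, Cal, 11, 28), (Echo, Orion, Cal, 14, 6), (Echo, Orion, Cal, 4, 4), (Lyra, Beta, Rae, 2, 18), (Lyra, Beta, Rae, 20, 6), (Lyra, Beta, Rae, 36, 32), (Lyra, Beta, Rae, 8, 3), (Lyra, Lyra, Rae, 2, 18), (Lyra, Lyra, Rae, 20, 6), (Lyra, Lyra, Rae, 36, 32), (Lyra, Lyra, Rae, 8, 3), (Nova, Beta, Rae, 2, 18), (Nova, Beta, Rae, 20, 6), (Nova, Beta, Rae, 36, 32), (Nova, Beta, Rae, 8, 3), (Nova, Gamma, Mo, 4, 18), (Orion, Zephyr, Mo, 4, 18)}
Keep only column(s) aname, aid, role, sid (4 duplicate(s) eliminated): {(Cal, 28, Alpha, 11), (Cal, 28, Echo, 11), (Cal, 4, Alpha, 4), (Cal, 4, Echo, 4), (Cal, 6, Alpha, 14), (Cal, 6, Echo, 14), (Mo, 18, Nova, 4), (Mo, 18, Orion, 4), (Rae, 18, Lyra, 2), (Rae, 18, Nova, 2), (Rae, 3, Lyra, 8), (Rae, 3, Nova, 8), (Rae, 32, Lyra, 36), (Rae, 32, Nova, 36), (Rae, 6, Lyra, 20), (Rae, 6, Nova, 20)}
Selection role ≠ Lyra: {(Cal, 28, Alpha, 11), (Cal, 28, Echo, 11), (Cal, 4, Alpha, 4), (Cal, 4, Echo, 4), (Cal, 6, Alpha, 14), (Cal, 6, Echo, 14), (Mo, 18, Nova, 4), (Mo, 18, Orion, 4), (Rae, 18, Nova, 2), (Rae, 3, Nova, 8), (Rae, 32, Nova, 36), (Rae, 6, Nova, 20)}
Keep only column(s) sid, role, aid: {(11, Alpha, 28), (11, Echo, 28), (14, Alpha, 6), (14, Echo, 6), (2, Nova, 18), (20, Nova, 6), (36, Nova, 32), (4, Alpha, 4), (4, Echo, 4), (4, Nova, 18), (4, Orion, 18), (8, Nova, 3)}

{(11, Alpha, 28), (11, Echo, 28), (14, Alpha, 6), (14, Echo, 6), (2, Nova, 18), (20, Nova, 6), (36, Nova, 32), (4, Alpha, 4), (4, Echo, 4), (4, Nova, 18), (4, Orion, 18), (8, Nova, 3)}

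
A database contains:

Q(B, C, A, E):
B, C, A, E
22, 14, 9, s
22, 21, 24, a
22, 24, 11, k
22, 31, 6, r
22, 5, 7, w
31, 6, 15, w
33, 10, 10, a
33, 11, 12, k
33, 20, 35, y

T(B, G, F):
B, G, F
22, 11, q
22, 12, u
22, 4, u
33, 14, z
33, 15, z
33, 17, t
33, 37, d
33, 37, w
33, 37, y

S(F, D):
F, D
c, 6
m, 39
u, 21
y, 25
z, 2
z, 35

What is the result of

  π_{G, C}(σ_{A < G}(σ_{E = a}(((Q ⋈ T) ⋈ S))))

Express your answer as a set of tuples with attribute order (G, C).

Joining Q and T on B yields {(22, 14, 9, s, 11, q), (22, 14, 9, s, 12, u), (22, 14, 9, s, 4, u), (22, 21, 24, a, 11, q), (22, 21, 24, a, 12, u), (22, 21, 24, a, 4, u), (22, 24, 11, k, 11, q), (22, 24, 11, k, 12, u), (22, 24, 11, k, 4, u), (22, 31, 6, r, 11, q), (22, 31, 6, r, 12, u), (22, 31, 6, r, 4, u), (22, 5, 7, w, 11, q), (22, 5, 7, w, 12, u), (22, 5, 7, w, 4, u), (33, 10, 10, a, 14, z), (33, 10, 10, a, 15, z), (33, 10, 10, a, 17, t), (33, 10, 10, a, 37, d), (33, 10, 10, a, 37, w), (33, 10, 10, a, 37, y), (33, 11, 12, k, 14, z), (33, 11, 12, k, 15, z), (33, 11, 12, k, 17, t), (33, 11, 12, k, 37, d), (33, 11, 12, k, 37, w), (33, 11, 12, k, 37, y), (33, 20, 35, y, 14, z), (33, 20, 35, y, 15, z), (33, 20, 35, y, 17, t), (33, 20, 35, y, 37, d), (33, 20, 35, y, 37, w), (33, 20, 35, y, 37, y)}.
Joining (Q ⋈ T) and S on F yields {(22, 14, 9, s, 12, u, 21), (22, 14, 9, s, 4, u, 21), (22, 21, 24, a, 12, u, 21), (22, 21, 24, a, 4, u, 21), (22, 24, 11, k, 12, u, 21), (22, 24, 11, k, 4, u, 21), (22, 31, 6, r, 12, u, 21), (22, 31, 6, r, 4, u, 21), (22, 5, 7, w, 12, u, 21), (22, 5, 7, w, 4, u, 21), (33, 10, 10, a, 14, z, 2), (33, 10, 10, a, 14, z, 35), (33, 10, 10, a, 15, z, 2), (33, 10, 10, a, 15, z, 35), (33, 10, 10, a, 37, y, 25), (33, 11, 12, k, 14, z, 2), (33, 11, 12, k, 14, z, 35), (33, 11, 12, k, 15, z, 2), (33, 11, 12, k, 15, z, 35), (33, 11, 12, k, 37, y, 25), (33, 20, 35, y, 14, z, 2), (33, 20, 35, y, 14, z, 35), (33, 20, 35, y, 15, z, 2), (33, 20, 35, y, 15, z, 35), (33, 20, 35, y, 37, y, 25)}.
Filtering on E = a leaves {(22, 21, 24, a, 12, u, 21), (22, 21, 24, a, 4, u, 21), (33, 10, 10, a, 14, z, 2), (33, 10, 10, a, 14, z, 35), (33, 10, 10, a, 15, z, 2), (33, 10, 10, a, 15, z, 35), (33, 10, 10, a, 37, y, 25)}.
Filtering on A < G leaves {(33, 10, 10, a, 14, z, 2), (33, 10, 10, a, 14, z, 35), (33, 10, 10, a, 15, z, 2), (33, 10, 10, a, 15, z, 35), (33, 10, 10, a, 37, y, 25)}.
π_{G, C} gives {(14, 10), (15, 10), (37, 10)} (2 duplicate(s) eliminated).

{(14, 10), (15, 10), (37, 10)}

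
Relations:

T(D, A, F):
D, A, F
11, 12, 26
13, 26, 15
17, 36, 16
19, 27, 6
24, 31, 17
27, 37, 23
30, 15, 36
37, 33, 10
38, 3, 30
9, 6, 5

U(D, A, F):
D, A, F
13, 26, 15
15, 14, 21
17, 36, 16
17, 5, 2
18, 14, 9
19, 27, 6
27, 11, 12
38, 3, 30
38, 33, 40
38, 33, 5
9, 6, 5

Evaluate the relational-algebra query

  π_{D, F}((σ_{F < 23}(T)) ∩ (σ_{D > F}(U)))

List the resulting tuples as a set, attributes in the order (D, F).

Selection F < 23: {(13, 26, 15), (17, 36, 16), (19, 27, 6), (24, 31, 17), (37, 33, 10), (9, 6, 5)}
Selection D > F: {(17, 36, 16), (17, 5, 2), (18, 14, 9), (19, 27, 6), (27, 11, 12), (38, 3, 30), (38, 33, 5), (9, 6, 5)}
Taking the intersection: {(17, 36, 16), (19, 27, 6), (9, 6, 5)}
π_{D, F} gives {(17, 16), (19, 6), (9, 5)}.

{(17, 16), (19, 6), (9, 5)}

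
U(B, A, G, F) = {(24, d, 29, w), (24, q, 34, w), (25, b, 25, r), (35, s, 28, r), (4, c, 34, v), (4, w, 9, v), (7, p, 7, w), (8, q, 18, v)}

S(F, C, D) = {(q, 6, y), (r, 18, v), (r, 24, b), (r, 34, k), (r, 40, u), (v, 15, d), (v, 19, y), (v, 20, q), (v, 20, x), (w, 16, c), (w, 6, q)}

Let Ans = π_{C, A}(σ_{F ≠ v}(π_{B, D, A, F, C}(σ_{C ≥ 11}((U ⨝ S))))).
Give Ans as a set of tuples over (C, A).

U ⋈ S (natural join on F): {(24, d, 29, w, 16, c), (24, d, 29, w, 6, q), (24, q, 34, w, 16, c), (24, q, 34, w, 6, q), (25, b, 25, r, 18, v), (25, b, 25, r, 24, b), (25, b, 25, r, 34, k), (25, b, 25, r, 40, u), (35, s, 28, r, 18, v), (35, s, 28, r, 24, b), (35, s, 28, r, 34, k), (35, s, 28, r, 40, u), (4, c, 34, v, 15, d), (4, c, 34, v, 19, y), (4, c, 34, v, 20, q), (4, c, 34, v, 20, x), (4, w, 9, v, 15, d), (4, w, 9, v, 19, y), (4, w, 9, v, 20, q), (4, w, 9, v, 20, x), (7, p, 7, w, 16, c), (7, p, 7, w, 6, q), (8, q, 18, v, 15, d), (8, q, 18, v, 19, y), (8, q, 18, v, 20, q), (8, q, 18, v, 20, x)}
σ[C ≥ 11]: keep tuples satisfying C ≥ 11 → {(24, d, 29, w, 16, c), (24, q, 34, w, 16, c), (25, b, 25, r, 18, v), (25, b, 25, r, 24, b), (25, b, 25, r, 34, k), (25, b, 25, r, 40, u), (35, s, 28, r, 18, v), (35, s, 28, r, 24, b), (35, s, 28, r, 34, k), (35, s, 28, r, 40, u), (4, c, 34, v, 15, d), (4, c, 34, v, 19, y), (4, c, 34, v, 20, q), (4, c, 34, v, 20, x), (4, w, 9, v, 15, d), (4, w, 9, v, 19, y), (4, w, 9, v, 20, q), (4, w, 9, v, 20, x), (7, p, 7, w, 16, c), (8, q, 18, v, 15, d), (8, q, 18, v, 19, y), (8, q, 18, v, 20, q), (8, q, 18, v, 20, x)}
Keep only column(s) B, D, A, F, C: {(24, c, d, w, 16), (24, c, q, w, 16), (25, b, b, r, 24), (25, k, b, r, 34), (25, u, b, r, 40), (25, v, b, r, 18), (35, b, s, r, 24), (35, k, s, r, 34), (35, u, s, r, 40), (35, v, s, r, 18), (4, d, c, v, 15), (4, d, w, v, 15), (4, q, c, v, 20), (4, q, w, v, 20), (4, x, c, v, 20), (4, x, w, v, 20), (4, y, c, v, 19), (4, y, w, v, 19), (7, c, p, w, 16), (8, d, q, v, 15), (8, q, q, v, 20), (8, x, q, v, 20), (8, y, q, v, 19)}
σ[F ≠ v]: keep tuples satisfying F ≠ v → {(24, c, d, w, 16), (24, c, q, w, 16), (25, b, b, r, 24), (25, k, b, r, 34), (25, u, b, r, 40), (25, v, b, r, 18), (35, b, s, r, 24), (35, k, s, r, 34), (35, u, s, r, 40), (35, v, s, r, 18), (7, c, p, w, 16)}
Keep only column(s) C, A: {(16, d), (16, p), (16, q), (18, b), (18, s), (24, b), (24, s), (34, b), (34, s), (40, b), (40, s)}

{(16, d), (16, p), (16, q), (18, b), (18, s), (24, b), (24, s), (34, b), (34, s), (40, b), (40, s)}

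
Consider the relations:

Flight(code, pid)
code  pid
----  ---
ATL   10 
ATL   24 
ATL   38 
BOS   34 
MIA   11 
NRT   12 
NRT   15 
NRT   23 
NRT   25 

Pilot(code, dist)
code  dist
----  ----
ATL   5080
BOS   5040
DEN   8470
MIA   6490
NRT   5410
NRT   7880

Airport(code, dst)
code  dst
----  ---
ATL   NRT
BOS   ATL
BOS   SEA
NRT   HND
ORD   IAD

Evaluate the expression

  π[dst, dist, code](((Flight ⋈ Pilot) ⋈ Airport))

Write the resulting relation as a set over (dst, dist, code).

{(ATL, 5040, BOS), (HND, 5410, NRT), (HND, 7880, NRT), (NRT, 5080, ATL), (SEA, 5040, BOS)}

Natural join on code: {(ATL, 10, 5080), (ATL, 24, 5080), (ATL, 38, 5080), (BOS, 34, 5040), (MIA, 11, 6490), (NRT, 12, 5410), (NRT, 12, 7880), (NRT, 15, 5410), (NRT, 15, 7880), (NRT, 23, 5410), (NRT, 23, 7880), (NRT, 25, 5410), (NRT, 25, 7880)}
Natural join on code: {(ATL, 10, 5080, NRT), (ATL, 24, 5080, NRT), (ATL, 38, 5080, NRT), (BOS, 34, 5040, ATL), (BOS, 34, 5040, SEA), (NRT, 12, 5410, HND), (NRT, 12, 7880, HND), (NRT, 15, 5410, HND), (NRT, 15, 7880, HND), (NRT, 23, 5410, HND), (NRT, 23, 7880, HND), (NRT, 25, 5410, HND), (NRT, 25, 7880, HND)}
Keep only column(s) dst, dist, code (8 duplicate(s) eliminated): {(ATL, 5040, BOS), (HND, 5410, NRT), (HND, 7880, NRT), (NRT, 5080, ATL), (SEA, 5040, BOS)}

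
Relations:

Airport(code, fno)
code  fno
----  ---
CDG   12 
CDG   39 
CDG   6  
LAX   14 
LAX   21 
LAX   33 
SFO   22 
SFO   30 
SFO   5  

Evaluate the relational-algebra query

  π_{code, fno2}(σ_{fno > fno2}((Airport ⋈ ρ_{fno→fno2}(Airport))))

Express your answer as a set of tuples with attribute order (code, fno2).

{(CDG, 12), (CDG, 6), (LAX, 14), (LAX, 21), (SFO, 22), (SFO, 5)}

ρ[fno→fno2]: schema becomes (code, fno2); tuples unchanged.
Airport ⋈ ρ_{fno→fno2}(Airport) (natural join on code): {(CDG, 12, 12), (CDG, 12, 39), (CDG, 12, 6), (CDG, 39, 12), (CDG, 39, 39), (CDG, 39, 6), (CDG, 6, 12), (CDG, 6, 39), (CDG, 6, 6), (LAX, 14, 14), (LAX, 14, 21), (LAX, 14, 33), (LAX, 21, 14), (LAX, 21, 21), (LAX, 21, 33), (LAX, 33, 14), (LAX, 33, 21), (LAX, 33, 33), (SFO, 22, 22), (SFO, 22, 30), (SFO, 22, 5), (SFO, 30, 22), (SFO, 30, 30), (SFO, 30, 5), (SFO, 5, 22), (SFO, 5, 30), (SFO, 5, 5)}
Filtering on fno > fno2 leaves {(CDG, 12, 6), (CDG, 39, 12), (CDG, 39, 6), (LAX, 21, 14), (LAX, 33, 14), (LAX, 33, 21), (SFO, 22, 5), (SFO, 30, 22), (SFO, 30, 5)}.
Keep only column(s) code, fno2 (3 duplicate(s) eliminated): {(CDG, 12), (CDG, 6), (LAX, 14), (LAX, 21), (SFO, 22), (SFO, 5)}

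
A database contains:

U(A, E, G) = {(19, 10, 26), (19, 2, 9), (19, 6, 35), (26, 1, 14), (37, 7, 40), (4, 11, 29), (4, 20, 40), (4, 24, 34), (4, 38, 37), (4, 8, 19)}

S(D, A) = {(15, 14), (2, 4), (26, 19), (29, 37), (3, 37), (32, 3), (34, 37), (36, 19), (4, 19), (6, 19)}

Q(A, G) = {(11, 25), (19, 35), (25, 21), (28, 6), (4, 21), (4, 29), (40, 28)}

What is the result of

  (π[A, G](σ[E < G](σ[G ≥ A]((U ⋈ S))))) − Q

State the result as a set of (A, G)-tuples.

{(19, 26), (37, 40), (4, 19), (4, 34), (4, 40)}

U ⋈ S (natural join on A): {(19, 10, 26, 26), (19, 10, 26, 36), (19, 10, 26, 4), (19, 10, 26, 6), (19, 2, 9, 26), (19, 2, 9, 36), (19, 2, 9, 4), (19, 2, 9, 6), (19, 6, 35, 26), (19, 6, 35, 36), (19, 6, 35, 4), (19, 6, 35, 6), (37, 7, 40, 29), (37, 7, 40, 3), (37, 7, 40, 34), (4, 11, 29, 2), (4, 20, 40, 2), (4, 24, 34, 2), (4, 38, 37, 2), (4, 8, 19, 2)}
σ[G ≥ A]: keep tuples satisfying G ≥ A → {(19, 10, 26, 26), (19, 10, 26, 36), (19, 10, 26, 4), (19, 10, 26, 6), (19, 6, 35, 26), (19, 6, 35, 36), (19, 6, 35, 4), (19, 6, 35, 6), (37, 7, 40, 29), (37, 7, 40, 3), (37, 7, 40, 34), (4, 11, 29, 2), (4, 20, 40, 2), (4, 24, 34, 2), (4, 38, 37, 2), (4, 8, 19, 2)}
σ[E < G]: keep tuples satisfying E < G → {(19, 10, 26, 26), (19, 10, 26, 36), (19, 10, 26, 4), (19, 10, 26, 6), (19, 6, 35, 26), (19, 6, 35, 36), (19, 6, 35, 4), (19, 6, 35, 6), (37, 7, 40, 29), (37, 7, 40, 3), (37, 7, 40, 34), (4, 11, 29, 2), (4, 20, 40, 2), (4, 24, 34, 2), (4, 8, 19, 2)}
π[A, G]: project onto (A, G) (8 duplicate(s) eliminated) → {(19, 26), (19, 35), (37, 40), (4, 19), (4, 29), (4, 34), (4, 40)}
Difference: {(19, 26), (19, 35), (37, 40), (4, 19), (4, 29), (4, 34), (4, 40)} with {(11, 25), (19, 35), (25, 21), (28, 6), (4, 21), (4, 29), (40, 28)} → {(19, 26), (37, 40), (4, 19), (4, 34), (4, 40)}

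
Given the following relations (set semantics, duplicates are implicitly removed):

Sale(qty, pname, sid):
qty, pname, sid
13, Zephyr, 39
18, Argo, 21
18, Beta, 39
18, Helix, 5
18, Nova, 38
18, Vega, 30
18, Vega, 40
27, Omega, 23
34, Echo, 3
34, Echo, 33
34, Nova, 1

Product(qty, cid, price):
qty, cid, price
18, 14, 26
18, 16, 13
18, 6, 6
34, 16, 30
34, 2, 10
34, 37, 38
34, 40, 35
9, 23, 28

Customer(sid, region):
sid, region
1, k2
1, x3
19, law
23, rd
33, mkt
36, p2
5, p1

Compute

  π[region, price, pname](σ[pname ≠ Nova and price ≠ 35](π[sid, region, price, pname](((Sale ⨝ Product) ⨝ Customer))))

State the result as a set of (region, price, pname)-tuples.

{(mkt, 10, Echo), (mkt, 30, Echo), (mkt, 38, Echo), (p1, 13, Helix), (p1, 26, Helix), (p1, 6, Helix)}

Sale ⋈ Product (natural join on qty): {(18, Argo, 21, 14, 26), (18, Argo, 21, 16, 13), (18, Argo, 21, 6, 6), (18, Beta, 39, 14, 26), (18, Beta, 39, 16, 13), (18, Beta, 39, 6, 6), (18, Helix, 5, 14, 26), (18, Helix, 5, 16, 13), (18, Helix, 5, 6, 6), (18, Nova, 38, 14, 26), (18, Nova, 38, 16, 13), (18, Nova, 38, 6, 6), (18, Vega, 30, 14, 26), (18, Vega, 30, 16, 13), (18, Vega, 30, 6, 6), (18, Vega, 40, 14, 26), (18, Vega, 40, 16, 13), (18, Vega, 40, 6, 6), (34, Echo, 3, 16, 30), (34, Echo, 3, 2, 10), (34, Echo, 3, 37, 38), (34, Echo, 3, 40, 35), (34, Echo, 33, 16, 30), (34, Echo, 33, 2, 10), (34, Echo, 33, 37, 38), (34, Echo, 33, 40, 35), (34, Nova, 1, 16, 30), (34, Nova, 1, 2, 10), (34, Nova, 1, 37, 38), (34, Nova, 1, 40, 35)}
(Sale ⨝ Product) ⋈ Customer (natural join on sid): {(18, Helix, 5, 14, 26, p1), (18, Helix, 5, 16, 13, p1), (18, Helix, 5, 6, 6, p1), (34, Echo, 33, 16, 30, mkt), (34, Echo, 33, 2, 10, mkt), (34, Echo, 33, 37, 38, mkt), (34, Echo, 33, 40, 35, mkt), (34, Nova, 1, 16, 30, k2), (34, Nova, 1, 16, 30, x3), (34, Nova, 1, 2, 10, k2), (34, Nova, 1, 2, 10, x3), (34, Nova, 1, 37, 38, k2), (34, Nova, 1, 37, 38, x3), (34, Nova, 1, 40, 35, k2), (34, Nova, 1, 40, 35, x3)}
π[sid, region, price, pname]: project onto (sid, region, price, pname) → {(1, k2, 10, Nova), (1, k2, 30, Nova), (1, k2, 35, Nova), (1, k2, 38, Nova), (1, x3, 10, Nova), (1, x3, 30, Nova), (1, x3, 35, Nova), (1, x3, 38, Nova), (33, mkt, 10, Echo), (33, mkt, 30, Echo), (33, mkt, 35, Echo), (33, mkt, 38, Echo), (5, p1, 13, Helix), (5, p1, 26, Helix), (5, p1, 6, Helix)}
σ[pname ≠ Nova and price ≠ 35]: keep tuples satisfying pname ≠ Nova and price ≠ 35 → {(33, mkt, 10, Echo), (33, mkt, 30, Echo), (33, mkt, 38, Echo), (5, p1, 13, Helix), (5, p1, 26, Helix), (5, p1, 6, Helix)}
π[region, price, pname]: project onto (region, price, pname) → {(mkt, 10, Echo), (mkt, 30, Echo), (mkt, 38, Echo), (p1, 13, Helix), (p1, 26, Helix), (p1, 6, Helix)}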